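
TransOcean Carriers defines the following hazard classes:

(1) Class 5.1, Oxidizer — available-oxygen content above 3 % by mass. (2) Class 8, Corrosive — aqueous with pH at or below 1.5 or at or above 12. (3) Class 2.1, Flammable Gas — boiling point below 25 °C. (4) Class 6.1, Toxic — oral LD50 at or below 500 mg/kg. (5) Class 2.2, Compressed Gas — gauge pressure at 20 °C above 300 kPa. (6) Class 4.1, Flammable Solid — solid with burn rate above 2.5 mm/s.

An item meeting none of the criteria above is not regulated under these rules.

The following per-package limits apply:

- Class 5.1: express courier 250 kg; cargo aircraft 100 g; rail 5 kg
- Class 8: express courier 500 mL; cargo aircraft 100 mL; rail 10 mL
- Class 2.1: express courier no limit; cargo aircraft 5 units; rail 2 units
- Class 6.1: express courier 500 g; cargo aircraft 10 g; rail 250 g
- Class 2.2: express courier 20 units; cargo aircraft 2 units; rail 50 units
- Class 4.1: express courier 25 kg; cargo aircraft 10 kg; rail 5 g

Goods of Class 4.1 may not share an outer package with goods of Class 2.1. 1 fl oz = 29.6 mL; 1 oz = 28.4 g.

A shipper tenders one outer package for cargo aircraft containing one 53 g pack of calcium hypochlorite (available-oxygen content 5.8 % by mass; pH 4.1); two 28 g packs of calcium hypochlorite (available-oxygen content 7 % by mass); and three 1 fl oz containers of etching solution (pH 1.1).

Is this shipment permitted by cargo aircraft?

The calcium hypochlorite has available-oxygen content 5.8 % by mass, which is > 3 % by mass, so it is Class 5.1 (Oxidizer).
With available-oxygen content 7 % by mass (> 3 % by mass), the calcium hypochlorite falls in Class 5.1.
With pH 1.1 (≤ 1.5), the etching solution falls in Class 8.
Class 5.1 net quantity: 53 g + (two 28 g packs = 56 g) = 109 g.
That exceeds the Class 5.1 cargo aircraft limit of 100 g.
Class 8 quantity: three 1 fl oz containers = 88.8 mL.
That is within the Class 8 cargo aircraft limit of 100 mL.
The segregation rule (Class 4.1 with Class 2.1) does not apply to Class 5.1 with Class 8.

No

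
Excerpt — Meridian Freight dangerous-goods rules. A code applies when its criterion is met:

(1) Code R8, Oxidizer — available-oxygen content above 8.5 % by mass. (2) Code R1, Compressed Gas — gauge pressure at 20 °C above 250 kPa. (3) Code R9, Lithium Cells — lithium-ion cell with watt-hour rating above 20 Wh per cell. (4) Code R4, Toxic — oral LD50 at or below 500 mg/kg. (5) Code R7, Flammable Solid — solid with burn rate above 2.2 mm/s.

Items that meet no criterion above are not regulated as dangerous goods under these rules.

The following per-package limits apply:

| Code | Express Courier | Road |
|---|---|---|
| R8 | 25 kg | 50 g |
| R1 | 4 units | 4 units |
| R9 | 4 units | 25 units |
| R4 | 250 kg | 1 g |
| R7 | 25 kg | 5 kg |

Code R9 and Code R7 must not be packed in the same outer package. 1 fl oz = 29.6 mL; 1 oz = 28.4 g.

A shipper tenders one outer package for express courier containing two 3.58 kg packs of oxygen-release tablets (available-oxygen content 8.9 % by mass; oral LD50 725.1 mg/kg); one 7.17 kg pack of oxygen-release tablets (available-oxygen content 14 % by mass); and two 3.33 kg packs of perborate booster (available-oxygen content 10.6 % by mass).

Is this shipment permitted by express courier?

Yes

The oxygen-release tablets have available-oxygen content 8.9 % by mass, which is > 8.5 % by mass, so they are Code R8 (Oxidizer).
With available-oxygen content 14 % by mass (> 8.5 % by mass), the oxygen-release tablets fall in Code R8.
With available-oxygen content 10.6 % by mass (> 8.5 % by mass), the perborate booster falls in Code R8.
Total Code R8: (two 3.58 kg packs = 7.16 kg) + 7.17 kg + (two 3.33 kg packs = 6.66 kg) = 20.99 kg.
That is within the Code R8 express courier limit of 25 kg.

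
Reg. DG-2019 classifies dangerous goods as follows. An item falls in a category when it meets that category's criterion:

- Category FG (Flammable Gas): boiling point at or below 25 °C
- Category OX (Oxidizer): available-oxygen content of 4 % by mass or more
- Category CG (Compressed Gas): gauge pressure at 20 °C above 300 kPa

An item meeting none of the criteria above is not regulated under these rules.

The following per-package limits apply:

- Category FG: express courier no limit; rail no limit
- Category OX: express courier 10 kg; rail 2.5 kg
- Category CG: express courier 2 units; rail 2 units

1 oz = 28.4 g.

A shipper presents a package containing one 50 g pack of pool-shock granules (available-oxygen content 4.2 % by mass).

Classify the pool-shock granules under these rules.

Available-oxygen content 4.2 % by mass meets the Category OX criterion (Oxidizer), so the pool-shock granules are Category OX.

Category OX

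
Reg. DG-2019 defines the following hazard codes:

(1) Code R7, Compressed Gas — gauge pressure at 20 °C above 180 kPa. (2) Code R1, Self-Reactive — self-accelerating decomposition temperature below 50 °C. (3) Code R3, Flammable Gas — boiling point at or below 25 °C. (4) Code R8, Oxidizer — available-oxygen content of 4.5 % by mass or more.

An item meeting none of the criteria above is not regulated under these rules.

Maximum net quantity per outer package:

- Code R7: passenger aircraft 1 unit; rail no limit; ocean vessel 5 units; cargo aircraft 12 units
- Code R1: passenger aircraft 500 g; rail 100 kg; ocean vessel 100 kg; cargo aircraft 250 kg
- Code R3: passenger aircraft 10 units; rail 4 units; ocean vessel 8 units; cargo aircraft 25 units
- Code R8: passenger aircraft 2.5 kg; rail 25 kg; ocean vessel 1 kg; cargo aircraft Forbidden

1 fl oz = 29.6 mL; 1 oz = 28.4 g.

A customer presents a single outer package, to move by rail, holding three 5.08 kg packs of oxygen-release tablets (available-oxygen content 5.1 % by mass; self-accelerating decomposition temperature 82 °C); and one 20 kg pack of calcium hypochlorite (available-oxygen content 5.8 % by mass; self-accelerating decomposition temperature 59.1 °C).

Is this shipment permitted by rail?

Available-oxygen content 5.1 % by mass meets the Code R8 criterion (Oxidizer), so the oxygen-release tablets are Code R8.
Available-oxygen content 5.8 % by mass meets the Code R8 criterion (Oxidizer), so the calcium hypochlorite is Code R8.
Total Code R8: (three 5.08 kg packs = 15.24 kg) + 20 kg = 35.24 kg.
35.24 kg exceeds the rail limit of 25 kg for Code R8.

No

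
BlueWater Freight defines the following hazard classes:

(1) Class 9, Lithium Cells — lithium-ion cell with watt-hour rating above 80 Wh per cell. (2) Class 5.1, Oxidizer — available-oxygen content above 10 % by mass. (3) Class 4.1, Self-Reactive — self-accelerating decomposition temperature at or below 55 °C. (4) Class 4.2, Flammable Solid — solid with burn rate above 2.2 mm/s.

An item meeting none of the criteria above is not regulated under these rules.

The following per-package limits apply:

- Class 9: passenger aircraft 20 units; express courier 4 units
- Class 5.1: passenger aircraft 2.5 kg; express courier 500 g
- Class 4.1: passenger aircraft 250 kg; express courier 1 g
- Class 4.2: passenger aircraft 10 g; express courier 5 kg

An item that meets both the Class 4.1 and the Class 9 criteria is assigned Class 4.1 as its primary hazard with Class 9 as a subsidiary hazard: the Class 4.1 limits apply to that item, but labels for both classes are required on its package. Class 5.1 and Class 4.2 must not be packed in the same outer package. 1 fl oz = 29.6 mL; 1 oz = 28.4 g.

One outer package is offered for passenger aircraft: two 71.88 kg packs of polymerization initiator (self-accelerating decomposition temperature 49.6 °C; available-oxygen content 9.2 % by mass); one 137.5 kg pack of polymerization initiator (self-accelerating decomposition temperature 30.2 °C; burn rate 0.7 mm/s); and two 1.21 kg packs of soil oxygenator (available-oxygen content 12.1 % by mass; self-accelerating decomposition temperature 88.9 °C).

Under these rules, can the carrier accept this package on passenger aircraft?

With self-accelerating decomposition temperature 49.6 °C (≤ 55 °C), the polymerization initiator falls in Class 4.1.
With self-accelerating decomposition temperature 30.2 °C (≤ 55 °C), the polymerization initiator falls in Class 4.1.
With available-oxygen content 12.1 % by mass (> 10 % by mass), the soil oxygenator falls in Class 5.1.
Total Class 4.1: (two 71.88 kg packs = 143.76 kg) + 137.5 kg = 281.26 kg.
That exceeds the Class 4.1 passenger aircraft limit of 250 kg.
Class 5.1 quantity: two 1.21 kg packs = 2.42 kg.
That is within the Class 5.1 passenger aircraft limit of 2.5 kg.
The segregation rule (Class 5.1 with Class 4.2) does not apply to Class 4.1 with Class 5.1.

No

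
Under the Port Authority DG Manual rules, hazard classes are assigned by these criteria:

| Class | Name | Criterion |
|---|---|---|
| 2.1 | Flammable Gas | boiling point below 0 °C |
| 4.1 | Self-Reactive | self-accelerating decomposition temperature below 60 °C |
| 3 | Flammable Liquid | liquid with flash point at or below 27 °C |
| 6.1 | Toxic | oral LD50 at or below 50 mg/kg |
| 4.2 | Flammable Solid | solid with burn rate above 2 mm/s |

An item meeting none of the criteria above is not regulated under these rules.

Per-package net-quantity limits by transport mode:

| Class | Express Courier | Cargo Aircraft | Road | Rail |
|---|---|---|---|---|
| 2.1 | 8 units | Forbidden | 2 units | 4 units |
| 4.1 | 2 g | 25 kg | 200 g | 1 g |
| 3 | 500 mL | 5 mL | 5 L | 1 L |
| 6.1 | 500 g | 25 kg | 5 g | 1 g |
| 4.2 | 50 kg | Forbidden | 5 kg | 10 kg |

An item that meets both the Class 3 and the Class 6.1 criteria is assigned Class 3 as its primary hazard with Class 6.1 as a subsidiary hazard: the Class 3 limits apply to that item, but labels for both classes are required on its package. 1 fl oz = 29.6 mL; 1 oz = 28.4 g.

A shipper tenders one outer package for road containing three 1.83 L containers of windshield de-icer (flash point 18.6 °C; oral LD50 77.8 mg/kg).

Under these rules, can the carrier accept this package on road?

No

With flash point 18.6 °C (≤ 27 °C), the windshield de-icer falls in Class 3.
Class 3 quantity: three 1.83 L containers = 5.49 L.
5.49 L > 5 L (road limit, Class 3) — over the limit.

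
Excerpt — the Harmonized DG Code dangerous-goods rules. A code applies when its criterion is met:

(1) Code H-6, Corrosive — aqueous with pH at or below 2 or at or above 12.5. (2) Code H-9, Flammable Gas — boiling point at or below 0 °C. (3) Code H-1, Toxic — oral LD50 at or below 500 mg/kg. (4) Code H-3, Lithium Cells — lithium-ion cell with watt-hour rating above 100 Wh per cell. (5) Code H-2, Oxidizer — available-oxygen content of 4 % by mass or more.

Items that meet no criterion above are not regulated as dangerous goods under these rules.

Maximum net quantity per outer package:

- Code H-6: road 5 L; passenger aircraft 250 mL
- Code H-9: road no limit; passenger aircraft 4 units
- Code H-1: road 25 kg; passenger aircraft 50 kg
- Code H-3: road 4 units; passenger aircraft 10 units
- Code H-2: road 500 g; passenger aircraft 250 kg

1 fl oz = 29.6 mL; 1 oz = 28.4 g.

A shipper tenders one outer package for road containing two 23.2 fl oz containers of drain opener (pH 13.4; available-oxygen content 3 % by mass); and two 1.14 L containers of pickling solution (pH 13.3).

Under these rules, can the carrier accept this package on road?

Drain opener: pH 13.4 ≥ 12.5 → Code H-6 (Corrosive).
pH 13.3 meets the Code H-6 criterion (Corrosive), so the pickling solution is Code H-6.
Code H-6 net quantity: (two 23.2 fl oz containers = 1373.44 mL) + (two 1.14 L containers = 2.28 L) = 3653.44 mL.
That is within the Code H-6 road limit of 5 L.

Yes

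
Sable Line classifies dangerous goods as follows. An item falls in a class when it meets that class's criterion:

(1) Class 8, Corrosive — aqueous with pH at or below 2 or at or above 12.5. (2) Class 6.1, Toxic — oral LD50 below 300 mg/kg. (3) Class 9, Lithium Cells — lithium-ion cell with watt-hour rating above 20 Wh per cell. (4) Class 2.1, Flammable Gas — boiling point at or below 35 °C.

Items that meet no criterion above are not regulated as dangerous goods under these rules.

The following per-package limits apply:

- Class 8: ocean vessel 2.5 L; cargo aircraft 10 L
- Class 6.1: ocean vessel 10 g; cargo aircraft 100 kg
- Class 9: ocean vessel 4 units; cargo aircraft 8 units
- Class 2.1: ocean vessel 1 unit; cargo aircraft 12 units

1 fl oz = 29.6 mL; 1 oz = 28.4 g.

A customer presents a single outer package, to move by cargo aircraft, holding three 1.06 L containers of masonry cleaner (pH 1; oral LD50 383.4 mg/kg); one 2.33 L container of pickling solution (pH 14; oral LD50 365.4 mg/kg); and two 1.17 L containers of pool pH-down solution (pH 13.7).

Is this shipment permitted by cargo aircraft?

Yes

The masonry cleaner has pH 1, which is ≤ 2, so it is Class 8 (Corrosive).
The pickling solution has pH 14, which is ≥ 12.5, so it is Class 8 (Corrosive).
The pool pH-down solution has pH 13.7, which is ≥ 12.5, so it is Class 8 (Corrosive).
Class 8 net quantity: (three 1.06 L containers = 3.18 L) + 2.33 L + (two 1.17 L containers = 2.34 L) = 7.85 L.
7.85 L ≤ 10 L (cargo aircraft limit, Class 8) — within limit.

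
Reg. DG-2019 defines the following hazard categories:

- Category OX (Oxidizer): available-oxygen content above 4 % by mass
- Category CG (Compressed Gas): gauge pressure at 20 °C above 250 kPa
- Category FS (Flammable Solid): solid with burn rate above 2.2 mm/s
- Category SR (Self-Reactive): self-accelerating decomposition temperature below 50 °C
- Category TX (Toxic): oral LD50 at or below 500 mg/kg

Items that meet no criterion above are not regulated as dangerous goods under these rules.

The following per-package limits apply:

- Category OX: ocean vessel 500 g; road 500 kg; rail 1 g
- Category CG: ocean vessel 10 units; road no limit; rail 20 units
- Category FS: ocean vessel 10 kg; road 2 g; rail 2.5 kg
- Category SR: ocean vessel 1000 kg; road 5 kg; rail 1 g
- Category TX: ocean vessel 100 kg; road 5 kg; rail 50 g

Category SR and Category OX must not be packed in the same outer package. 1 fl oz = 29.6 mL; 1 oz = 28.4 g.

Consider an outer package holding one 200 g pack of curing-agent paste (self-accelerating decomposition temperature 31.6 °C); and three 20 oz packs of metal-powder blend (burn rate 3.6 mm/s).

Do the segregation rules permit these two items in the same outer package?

Yes

Curing-agent paste: self-accelerating decomposition temperature 31.6 °C < 50 °C → Category SR (Self-Reactive).
The metal-powder blend has burn rate 3.6 mm/s, which is > 2.2 mm/s, so it is Category FS (Flammable Solid).
No segregation rule bars Category SR with Category FS.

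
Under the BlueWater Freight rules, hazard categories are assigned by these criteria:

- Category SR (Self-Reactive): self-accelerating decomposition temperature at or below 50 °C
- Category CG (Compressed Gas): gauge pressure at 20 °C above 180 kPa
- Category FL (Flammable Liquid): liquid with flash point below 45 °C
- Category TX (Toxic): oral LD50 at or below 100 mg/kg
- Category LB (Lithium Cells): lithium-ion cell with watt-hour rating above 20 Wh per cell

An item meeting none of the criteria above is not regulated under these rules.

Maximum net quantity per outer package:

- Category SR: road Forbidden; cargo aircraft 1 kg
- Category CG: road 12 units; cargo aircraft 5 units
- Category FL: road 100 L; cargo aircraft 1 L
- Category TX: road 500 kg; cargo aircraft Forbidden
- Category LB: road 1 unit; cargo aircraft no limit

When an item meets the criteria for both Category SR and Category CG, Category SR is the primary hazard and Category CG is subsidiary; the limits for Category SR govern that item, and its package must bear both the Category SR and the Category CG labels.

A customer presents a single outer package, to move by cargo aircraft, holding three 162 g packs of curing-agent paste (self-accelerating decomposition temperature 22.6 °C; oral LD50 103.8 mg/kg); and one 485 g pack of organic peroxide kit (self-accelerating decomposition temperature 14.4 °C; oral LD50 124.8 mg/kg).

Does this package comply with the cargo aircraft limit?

Yes

With self-accelerating decomposition temperature 22.6 °C (≤ 50 °C), the curing-agent paste falls in Category SR.
With self-accelerating decomposition temperature 14.4 °C (≤ 50 °C), the organic peroxide kit falls in Category SR.
Category SR net quantity: (three 162 g packs = 486 g) + 485 g = 971 g.
971 g is within the cargo aircraft limit of 1 kg for Category SR.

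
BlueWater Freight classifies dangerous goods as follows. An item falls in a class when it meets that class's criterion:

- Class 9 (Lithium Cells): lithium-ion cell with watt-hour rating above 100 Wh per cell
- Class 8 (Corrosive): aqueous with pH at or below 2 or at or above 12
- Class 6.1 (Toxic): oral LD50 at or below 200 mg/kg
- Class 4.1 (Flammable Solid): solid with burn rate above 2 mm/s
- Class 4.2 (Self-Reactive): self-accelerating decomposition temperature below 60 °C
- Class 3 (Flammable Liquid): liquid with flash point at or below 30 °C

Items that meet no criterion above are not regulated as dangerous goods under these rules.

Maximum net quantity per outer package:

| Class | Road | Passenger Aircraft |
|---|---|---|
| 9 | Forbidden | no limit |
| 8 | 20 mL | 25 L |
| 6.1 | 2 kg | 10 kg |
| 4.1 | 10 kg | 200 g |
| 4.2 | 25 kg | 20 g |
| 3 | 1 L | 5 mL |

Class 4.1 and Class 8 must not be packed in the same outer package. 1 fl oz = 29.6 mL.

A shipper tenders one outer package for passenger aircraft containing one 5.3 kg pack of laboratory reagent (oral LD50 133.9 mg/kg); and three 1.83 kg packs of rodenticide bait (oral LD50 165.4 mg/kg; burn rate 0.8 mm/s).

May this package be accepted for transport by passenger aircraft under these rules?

No

With oral LD50 133.9 mg/kg (≤ 200 mg/kg), the laboratory reagent falls in Class 6.1.
The rodenticide bait has oral LD50 165.4 mg/kg, which is ≤ 200 mg/kg, so it is Class 6.1 (Toxic).
Class 6.1 net quantity: 5.3 kg + (three 1.83 kg packs = 5.49 kg) = 10.79 kg.
10.79 kg > 10 kg (passenger aircraft limit, Class 6.1) — over the limit.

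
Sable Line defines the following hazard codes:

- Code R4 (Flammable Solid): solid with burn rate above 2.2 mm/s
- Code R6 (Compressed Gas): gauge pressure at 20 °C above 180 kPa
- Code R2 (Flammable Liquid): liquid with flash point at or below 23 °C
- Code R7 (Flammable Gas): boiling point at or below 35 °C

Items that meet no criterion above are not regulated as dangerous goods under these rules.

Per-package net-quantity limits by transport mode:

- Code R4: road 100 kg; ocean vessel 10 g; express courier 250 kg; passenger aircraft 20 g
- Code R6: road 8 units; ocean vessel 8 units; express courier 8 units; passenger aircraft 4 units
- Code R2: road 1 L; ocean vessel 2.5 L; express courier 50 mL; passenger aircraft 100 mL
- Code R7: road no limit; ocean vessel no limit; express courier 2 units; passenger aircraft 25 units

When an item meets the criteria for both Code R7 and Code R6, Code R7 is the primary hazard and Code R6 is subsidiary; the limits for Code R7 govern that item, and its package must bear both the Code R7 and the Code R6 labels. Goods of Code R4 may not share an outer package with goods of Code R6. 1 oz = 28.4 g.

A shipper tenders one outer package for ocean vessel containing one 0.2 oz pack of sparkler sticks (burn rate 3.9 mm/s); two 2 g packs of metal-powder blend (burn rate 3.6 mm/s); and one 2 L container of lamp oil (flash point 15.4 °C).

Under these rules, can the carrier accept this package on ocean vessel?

Yes

Sparkler sticks: burn rate 3.9 mm/s > 2.2 mm/s → Code R4 (Flammable Solid).
Burn rate 3.6 mm/s meets the Code R4 criterion (Flammable Solid), so the metal-powder blend is Code R4.
Lamp oil: flash point 15.4 °C ≤ 23 °C → Code R2 (Flammable Liquid).
Code R4 net quantity: (one 0.2 oz pack = 5.68 g) + (two 2 g packs = 4 g) = 9.68 g.
That is within the Code R4 ocean vessel limit of 10 g.
Code R2 quantity: 2 L.
2 L is within the ocean vessel limit of 2.5 L for Code R2.
The segregation rule (Code R4 with Code R6) does not apply to Code R4 with Code R2.
Every hazard code is within its ocean vessel limit and no segregation rule is violated.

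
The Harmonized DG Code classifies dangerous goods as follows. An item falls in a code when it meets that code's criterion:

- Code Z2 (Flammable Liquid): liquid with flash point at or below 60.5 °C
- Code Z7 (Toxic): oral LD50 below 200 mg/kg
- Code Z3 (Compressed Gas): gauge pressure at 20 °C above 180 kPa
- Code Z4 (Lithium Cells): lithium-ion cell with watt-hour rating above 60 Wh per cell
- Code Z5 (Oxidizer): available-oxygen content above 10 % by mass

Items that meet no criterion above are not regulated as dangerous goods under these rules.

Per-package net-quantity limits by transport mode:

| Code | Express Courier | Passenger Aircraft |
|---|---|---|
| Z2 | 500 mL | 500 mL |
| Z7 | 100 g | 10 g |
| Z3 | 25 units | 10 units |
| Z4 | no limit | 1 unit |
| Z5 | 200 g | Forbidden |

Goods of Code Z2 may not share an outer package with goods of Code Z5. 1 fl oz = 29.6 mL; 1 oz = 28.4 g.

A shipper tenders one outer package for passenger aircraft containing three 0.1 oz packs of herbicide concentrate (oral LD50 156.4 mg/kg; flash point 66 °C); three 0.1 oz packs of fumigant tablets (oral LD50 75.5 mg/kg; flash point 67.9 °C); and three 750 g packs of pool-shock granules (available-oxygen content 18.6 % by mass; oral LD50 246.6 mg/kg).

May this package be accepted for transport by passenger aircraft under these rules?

Oral LD50 156.4 mg/kg meets the Code Z7 criterion (Toxic), so the herbicide concentrate is Code Z7.
Oral LD50 75.5 mg/kg meets the Code Z7 criterion (Toxic), so the fumigant tablets are Code Z7.
The pool-shock granules have available-oxygen content 18.6 % by mass, which is > 10 % by mass, so they are Code Z5 (Oxidizer).
Total Code Z7: (three 0.1 oz packs = 8.52 g) + (three 0.1 oz packs = 8.52 g) = 17.04 g.
17.04 g exceeds the passenger aircraft limit of 10 g for Code Z7.
Code Z5 quantity: three 750 g packs = 2.25 kg.
Code Z5 is Forbidden by passenger aircraft.
The segregation rule (Code Z2 with Code Z5) does not apply to Code Z7 with Code Z5.

No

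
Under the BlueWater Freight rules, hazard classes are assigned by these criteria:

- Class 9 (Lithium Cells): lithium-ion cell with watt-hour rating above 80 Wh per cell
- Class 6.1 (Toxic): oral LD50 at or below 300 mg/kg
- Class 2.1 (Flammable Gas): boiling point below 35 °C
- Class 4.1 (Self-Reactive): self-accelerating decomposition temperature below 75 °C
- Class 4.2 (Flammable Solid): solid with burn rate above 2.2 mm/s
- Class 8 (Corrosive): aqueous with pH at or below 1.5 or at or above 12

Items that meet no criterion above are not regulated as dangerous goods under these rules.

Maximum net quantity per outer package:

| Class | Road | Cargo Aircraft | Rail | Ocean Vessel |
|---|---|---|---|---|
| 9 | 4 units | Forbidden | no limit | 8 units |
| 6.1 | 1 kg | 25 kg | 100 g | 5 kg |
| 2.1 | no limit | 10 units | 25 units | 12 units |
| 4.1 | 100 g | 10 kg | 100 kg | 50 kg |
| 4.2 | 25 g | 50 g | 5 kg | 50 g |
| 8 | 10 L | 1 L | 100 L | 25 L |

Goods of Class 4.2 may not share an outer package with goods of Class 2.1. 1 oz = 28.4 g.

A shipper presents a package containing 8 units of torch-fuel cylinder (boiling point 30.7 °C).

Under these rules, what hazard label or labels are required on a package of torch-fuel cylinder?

Class 2.1

Boiling point 30.7 °C meets the Class 2.1 criterion (Flammable Gas), so the torch-fuel cylinder is Class 2.1.
Only the Class 2.1 label is required.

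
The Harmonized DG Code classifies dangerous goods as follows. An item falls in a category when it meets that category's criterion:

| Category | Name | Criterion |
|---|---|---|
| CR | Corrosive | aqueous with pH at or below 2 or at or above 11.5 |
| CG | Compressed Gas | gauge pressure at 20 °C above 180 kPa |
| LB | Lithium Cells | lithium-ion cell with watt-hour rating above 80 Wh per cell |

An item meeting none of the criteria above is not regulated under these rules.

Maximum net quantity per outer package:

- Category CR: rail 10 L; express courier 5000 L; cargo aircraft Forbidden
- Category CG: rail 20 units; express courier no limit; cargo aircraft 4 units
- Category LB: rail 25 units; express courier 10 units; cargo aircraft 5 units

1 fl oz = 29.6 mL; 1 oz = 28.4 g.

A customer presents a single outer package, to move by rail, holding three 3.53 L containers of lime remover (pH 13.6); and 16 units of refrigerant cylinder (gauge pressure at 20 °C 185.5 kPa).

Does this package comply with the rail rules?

pH 13.6 meets the Category CR criterion (Corrosive), so the lime remover is Category CR.
Refrigerant cylinder: gauge pressure at 20 °C 185.5 kPa > 180 kPa → Category CG (Compressed Gas).
Category CR quantity: three 3.53 L containers = 10.59 L.
10.59 L > 10 L (rail limit, Category CR) — over the limit.
Category CG quantity: 16 units.
16 units ≤ 20 units (rail limit, Category CG) — within limit.

No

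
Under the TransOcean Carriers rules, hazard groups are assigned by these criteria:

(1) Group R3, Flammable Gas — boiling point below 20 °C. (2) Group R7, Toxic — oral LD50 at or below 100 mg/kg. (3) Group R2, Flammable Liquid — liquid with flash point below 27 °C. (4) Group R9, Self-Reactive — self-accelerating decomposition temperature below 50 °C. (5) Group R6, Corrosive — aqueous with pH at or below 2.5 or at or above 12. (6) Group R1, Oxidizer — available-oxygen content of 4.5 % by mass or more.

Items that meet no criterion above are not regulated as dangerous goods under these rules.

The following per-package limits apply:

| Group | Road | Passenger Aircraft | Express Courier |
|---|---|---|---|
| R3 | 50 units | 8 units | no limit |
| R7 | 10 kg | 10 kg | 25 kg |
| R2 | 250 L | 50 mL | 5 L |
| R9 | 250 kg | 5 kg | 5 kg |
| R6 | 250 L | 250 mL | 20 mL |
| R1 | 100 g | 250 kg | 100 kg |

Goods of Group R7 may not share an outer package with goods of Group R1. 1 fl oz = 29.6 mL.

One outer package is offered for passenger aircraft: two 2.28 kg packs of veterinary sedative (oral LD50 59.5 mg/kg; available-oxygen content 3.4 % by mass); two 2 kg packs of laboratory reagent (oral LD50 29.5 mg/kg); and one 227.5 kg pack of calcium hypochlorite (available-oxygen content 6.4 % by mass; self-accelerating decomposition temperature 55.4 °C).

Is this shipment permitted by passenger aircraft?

Oral LD50 59.5 mg/kg meets the Group R7 criterion (Toxic), so the veterinary sedative is Group R7.
The laboratory reagent has oral LD50 29.5 mg/kg, which is ≤ 100 mg/kg, so it is Group R7 (Toxic).
The calcium hypochlorite has available-oxygen content 6.4 % by mass, which is ≥ 4.5 % by mass, so it is Group R1 (Oxidizer).
Group R7 net quantity: (two 2.28 kg packs = 4.56 kg) + (two 2 kg packs = 4 kg) = 8.56 kg.
8.56 kg is within the passenger aircraft limit of 10 kg for Group R7.
Group R1 quantity: 227.5 kg.
227.5 kg is within the passenger aircraft limit of 250 kg for Group R1.
Group R7 and Group R1 may not share an outer package.

No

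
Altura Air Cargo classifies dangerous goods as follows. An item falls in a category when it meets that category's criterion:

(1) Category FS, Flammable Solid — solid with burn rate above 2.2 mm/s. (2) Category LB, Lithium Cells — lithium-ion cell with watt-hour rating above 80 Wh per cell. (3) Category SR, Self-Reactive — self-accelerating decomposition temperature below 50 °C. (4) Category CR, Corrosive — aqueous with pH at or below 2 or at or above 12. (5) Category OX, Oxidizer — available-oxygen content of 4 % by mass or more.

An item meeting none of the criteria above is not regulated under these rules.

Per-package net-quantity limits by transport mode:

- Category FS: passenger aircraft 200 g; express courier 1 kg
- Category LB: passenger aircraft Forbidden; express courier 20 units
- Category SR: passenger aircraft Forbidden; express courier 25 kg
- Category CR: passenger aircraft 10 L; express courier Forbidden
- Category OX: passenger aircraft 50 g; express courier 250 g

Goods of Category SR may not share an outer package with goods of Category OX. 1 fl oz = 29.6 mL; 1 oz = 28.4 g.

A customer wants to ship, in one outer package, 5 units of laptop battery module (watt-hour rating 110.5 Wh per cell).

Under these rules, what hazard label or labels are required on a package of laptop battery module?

With watt-hour rating 110.5 Wh per cell (> 80 Wh per cell), the laptop battery module falls in Category LB.
Only the Category LB label is required.

Category LB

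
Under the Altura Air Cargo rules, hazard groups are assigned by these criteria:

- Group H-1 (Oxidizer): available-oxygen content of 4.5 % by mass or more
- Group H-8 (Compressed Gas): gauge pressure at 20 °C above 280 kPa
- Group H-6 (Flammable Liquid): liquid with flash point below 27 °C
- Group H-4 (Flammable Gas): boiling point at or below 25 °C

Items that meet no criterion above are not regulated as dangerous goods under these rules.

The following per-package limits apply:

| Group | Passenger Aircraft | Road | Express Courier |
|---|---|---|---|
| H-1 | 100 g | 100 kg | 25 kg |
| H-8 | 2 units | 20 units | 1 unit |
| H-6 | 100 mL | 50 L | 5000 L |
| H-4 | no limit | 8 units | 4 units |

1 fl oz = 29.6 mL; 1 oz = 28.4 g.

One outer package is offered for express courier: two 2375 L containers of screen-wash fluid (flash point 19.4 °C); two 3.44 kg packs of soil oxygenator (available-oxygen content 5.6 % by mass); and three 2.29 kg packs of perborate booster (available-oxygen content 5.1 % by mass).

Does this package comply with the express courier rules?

Yes

The screen-wash fluid has flash point 19.4 °C, which is < 27 °C, so it is Group H-6 (Flammable Liquid).
The soil oxygenator has available-oxygen content 5.6 % by mass, which is ≥ 4.5 % by mass, so it is Group H-1 (Oxidizer).
The perborate booster has available-oxygen content 5.1 % by mass, which is ≥ 4.5 % by mass, so it is Group H-1 (Oxidizer).
Total Group H-1: (two 3.44 kg packs = 6.88 kg) + (three 2.29 kg packs = 6.87 kg) = 13.75 kg.
13.75 kg is within the express courier limit of 25 kg for Group H-1.
Group H-6 quantity: two 2375 L containers = 4750 L.
4750 L is within the express courier limit of 5000 L for Group H-6.
Every hazard group is within its express courier limit and no segregation rule is violated.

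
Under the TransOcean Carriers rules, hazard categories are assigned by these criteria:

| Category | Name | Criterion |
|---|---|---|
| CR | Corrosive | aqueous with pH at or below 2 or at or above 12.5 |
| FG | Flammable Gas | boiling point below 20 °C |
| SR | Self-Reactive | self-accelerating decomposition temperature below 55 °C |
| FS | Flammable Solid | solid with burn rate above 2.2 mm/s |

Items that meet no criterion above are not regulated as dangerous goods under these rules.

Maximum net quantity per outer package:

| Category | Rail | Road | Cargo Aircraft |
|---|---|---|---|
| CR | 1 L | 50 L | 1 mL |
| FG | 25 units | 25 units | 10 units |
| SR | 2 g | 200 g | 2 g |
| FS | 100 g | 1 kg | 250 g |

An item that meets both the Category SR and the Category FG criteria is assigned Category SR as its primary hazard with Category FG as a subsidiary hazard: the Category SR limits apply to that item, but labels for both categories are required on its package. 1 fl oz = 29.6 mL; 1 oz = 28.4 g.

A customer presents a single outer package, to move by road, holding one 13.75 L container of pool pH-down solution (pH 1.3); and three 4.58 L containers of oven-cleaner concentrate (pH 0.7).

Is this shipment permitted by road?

Yes

The pool pH-down solution has pH 1.3, which is ≤ 2, so it is Category CR (Corrosive).
The oven-cleaner concentrate has pH 0.7, which is ≤ 2, so it is Category CR (Corrosive).
Total Category CR: 13.75 L + (three 4.58 L containers = 13.74 L) = 27.49 L.
27.49 L ≤ 50 L (road limit, Category CR) — within limit.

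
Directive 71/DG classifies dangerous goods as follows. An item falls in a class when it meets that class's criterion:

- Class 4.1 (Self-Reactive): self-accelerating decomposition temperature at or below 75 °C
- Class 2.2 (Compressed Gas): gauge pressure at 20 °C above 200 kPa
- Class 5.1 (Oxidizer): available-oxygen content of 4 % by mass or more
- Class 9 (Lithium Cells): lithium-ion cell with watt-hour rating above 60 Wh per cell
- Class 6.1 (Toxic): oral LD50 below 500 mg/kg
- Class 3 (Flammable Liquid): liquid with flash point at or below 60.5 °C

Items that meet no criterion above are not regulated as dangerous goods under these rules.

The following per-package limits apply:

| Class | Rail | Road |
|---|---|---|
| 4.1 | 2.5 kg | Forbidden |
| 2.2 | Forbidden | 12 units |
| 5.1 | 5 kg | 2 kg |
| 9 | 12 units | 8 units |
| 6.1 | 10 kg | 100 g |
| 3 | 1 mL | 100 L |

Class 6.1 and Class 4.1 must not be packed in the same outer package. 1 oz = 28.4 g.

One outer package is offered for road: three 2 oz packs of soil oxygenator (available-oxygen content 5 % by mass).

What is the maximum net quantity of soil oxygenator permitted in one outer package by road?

The soil oxygenator has available-oxygen content 5 % by mass, which is ≥ 4 % by mass, so it is Class 5.1 (Oxidizer).
The road limit for Class 5.1 is 2 kg.

2 kg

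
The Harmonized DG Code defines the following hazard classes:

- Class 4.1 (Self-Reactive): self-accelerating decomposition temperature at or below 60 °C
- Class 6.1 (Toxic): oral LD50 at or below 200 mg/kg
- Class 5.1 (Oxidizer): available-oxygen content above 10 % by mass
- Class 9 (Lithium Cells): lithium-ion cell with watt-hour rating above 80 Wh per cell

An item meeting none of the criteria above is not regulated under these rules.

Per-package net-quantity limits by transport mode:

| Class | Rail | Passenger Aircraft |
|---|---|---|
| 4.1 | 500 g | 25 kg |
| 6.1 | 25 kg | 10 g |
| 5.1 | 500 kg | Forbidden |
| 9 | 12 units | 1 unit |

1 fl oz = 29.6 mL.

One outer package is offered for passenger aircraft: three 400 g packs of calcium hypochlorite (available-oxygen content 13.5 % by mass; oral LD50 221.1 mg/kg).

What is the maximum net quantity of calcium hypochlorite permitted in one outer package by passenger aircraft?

Forbidden

The calcium hypochlorite has available-oxygen content 13.5 % by mass, which is > 10 % by mass, so it is Class 5.1 (Oxidizer).
The passenger aircraft limit for Class 5.1 is Forbidden.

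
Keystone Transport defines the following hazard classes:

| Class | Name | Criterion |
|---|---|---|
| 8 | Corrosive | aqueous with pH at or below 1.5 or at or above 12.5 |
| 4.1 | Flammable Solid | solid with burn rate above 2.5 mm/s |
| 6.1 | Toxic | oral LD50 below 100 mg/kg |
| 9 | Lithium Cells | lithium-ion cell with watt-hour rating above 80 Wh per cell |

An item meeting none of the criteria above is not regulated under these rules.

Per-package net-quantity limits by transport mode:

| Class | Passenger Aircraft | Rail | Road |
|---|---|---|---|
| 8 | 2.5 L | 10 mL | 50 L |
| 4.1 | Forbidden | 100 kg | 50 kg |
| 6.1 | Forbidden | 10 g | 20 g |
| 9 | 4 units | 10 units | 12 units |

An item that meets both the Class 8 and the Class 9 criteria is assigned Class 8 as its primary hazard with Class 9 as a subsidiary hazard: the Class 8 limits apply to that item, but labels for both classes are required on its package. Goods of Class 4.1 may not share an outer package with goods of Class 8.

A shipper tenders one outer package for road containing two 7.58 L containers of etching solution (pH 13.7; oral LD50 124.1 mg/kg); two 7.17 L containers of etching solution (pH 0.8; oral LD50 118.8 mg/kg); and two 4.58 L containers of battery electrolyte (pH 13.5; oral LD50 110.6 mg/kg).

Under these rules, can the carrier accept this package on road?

pH 13.7 meets the Class 8 criterion (Corrosive), so the etching solution is Class 8.
The etching solution has pH 0.8, which is ≤ 1.5, so it is Class 8 (Corrosive).
pH 13.5 meets the Class 8 criterion (Corrosive), so the battery electrolyte is Class 8.
Total Class 8: (two 7.58 L containers = 15.16 L) + (two 7.17 L containers = 14.34 L) + (two 4.58 L containers = 9.16 L) = 38.66 L.
38.66 L ≤ 50 L (road limit, Class 8) — within limit.

Yes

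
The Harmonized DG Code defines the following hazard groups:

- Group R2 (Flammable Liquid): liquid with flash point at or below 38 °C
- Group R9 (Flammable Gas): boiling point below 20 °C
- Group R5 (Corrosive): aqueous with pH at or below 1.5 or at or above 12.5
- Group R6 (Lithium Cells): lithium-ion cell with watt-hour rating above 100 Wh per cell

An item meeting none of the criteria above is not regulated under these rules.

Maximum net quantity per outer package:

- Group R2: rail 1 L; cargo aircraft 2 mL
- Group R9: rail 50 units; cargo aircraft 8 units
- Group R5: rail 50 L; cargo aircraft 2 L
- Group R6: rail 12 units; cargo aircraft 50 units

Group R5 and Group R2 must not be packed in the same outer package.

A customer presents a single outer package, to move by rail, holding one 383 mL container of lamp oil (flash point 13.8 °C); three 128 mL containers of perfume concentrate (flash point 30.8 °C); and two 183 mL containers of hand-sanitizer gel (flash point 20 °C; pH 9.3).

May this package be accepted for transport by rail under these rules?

With flash point 13.8 °C (≤ 38 °C), the lamp oil falls in Group R2.
With flash point 30.8 °C (≤ 38 °C), the perfume concentrate falls in Group R2.
The hand-sanitizer gel has flash point 20 °C, which is ≤ 38 °C, so it is Group R2 (Flammable Liquid).
Group R2 net quantity: 383 mL + (three 128 mL containers = 384 mL) + (two 183 mL containers = 366 mL) = 1.133 L.
That exceeds the Group R2 rail limit of 1 L.

No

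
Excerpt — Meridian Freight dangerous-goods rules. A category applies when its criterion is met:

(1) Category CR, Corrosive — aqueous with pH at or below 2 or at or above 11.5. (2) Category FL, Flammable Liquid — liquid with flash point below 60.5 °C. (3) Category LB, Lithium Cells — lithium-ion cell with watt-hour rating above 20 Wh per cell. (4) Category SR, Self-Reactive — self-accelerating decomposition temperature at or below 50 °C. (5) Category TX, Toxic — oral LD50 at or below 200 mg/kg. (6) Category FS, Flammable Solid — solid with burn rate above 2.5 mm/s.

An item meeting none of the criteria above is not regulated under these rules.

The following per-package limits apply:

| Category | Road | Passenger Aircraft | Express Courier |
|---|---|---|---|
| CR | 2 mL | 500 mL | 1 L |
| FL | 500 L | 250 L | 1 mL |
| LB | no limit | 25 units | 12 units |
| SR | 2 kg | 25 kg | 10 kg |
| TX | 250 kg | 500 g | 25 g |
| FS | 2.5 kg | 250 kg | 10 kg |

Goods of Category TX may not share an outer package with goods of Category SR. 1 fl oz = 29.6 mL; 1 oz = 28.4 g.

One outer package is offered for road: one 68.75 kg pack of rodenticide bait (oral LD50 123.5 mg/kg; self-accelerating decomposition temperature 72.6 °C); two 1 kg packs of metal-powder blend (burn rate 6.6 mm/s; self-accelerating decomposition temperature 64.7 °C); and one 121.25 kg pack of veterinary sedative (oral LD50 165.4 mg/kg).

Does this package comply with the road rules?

Oral LD50 123.5 mg/kg meets the Category TX criterion (Toxic), so the rodenticide bait is Category TX.
Metal-powder blend: burn rate 6.6 mm/s > 2.5 mm/s → Category FS (Flammable Solid).
Veterinary sedative: oral LD50 165.4 mg/kg ≤ 200 mg/kg → Category TX (Toxic).
Category TX net quantity: 68.75 kg + 121.25 kg = 190 kg.
190 kg is within the road limit of 250 kg for Category TX.
Category FS quantity: two 1 kg packs = 2 kg.
2 kg is within the road limit of 2.5 kg for Category FS.
The segregation rule (Category TX with Category SR) does not apply to Category TX with Category FS.
Every hazard category is within its road limit and no segregation rule is violated.

Yes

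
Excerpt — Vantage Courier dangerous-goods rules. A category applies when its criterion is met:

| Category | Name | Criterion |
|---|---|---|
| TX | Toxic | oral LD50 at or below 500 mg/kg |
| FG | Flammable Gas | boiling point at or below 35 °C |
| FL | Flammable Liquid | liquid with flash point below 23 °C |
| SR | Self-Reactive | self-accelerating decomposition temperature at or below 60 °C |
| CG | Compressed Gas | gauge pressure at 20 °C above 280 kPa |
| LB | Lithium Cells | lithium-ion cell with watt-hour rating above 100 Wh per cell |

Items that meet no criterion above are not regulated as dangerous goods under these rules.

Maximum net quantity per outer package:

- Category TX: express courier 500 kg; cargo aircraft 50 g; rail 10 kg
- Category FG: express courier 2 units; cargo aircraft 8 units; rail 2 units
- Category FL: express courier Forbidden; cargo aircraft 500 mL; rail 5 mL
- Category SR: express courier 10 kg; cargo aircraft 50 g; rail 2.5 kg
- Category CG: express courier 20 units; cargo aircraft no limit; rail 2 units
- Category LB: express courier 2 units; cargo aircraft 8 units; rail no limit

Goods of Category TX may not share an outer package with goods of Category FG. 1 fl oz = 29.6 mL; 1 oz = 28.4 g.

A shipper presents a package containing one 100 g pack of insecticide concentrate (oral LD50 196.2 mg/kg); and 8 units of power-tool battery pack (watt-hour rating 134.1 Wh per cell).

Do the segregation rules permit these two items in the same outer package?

Yes

With oral LD50 196.2 mg/kg (≤ 500 mg/kg), the insecticide concentrate falls in Category TX.
Watt-hour rating 134.1 Wh per cell meets the Category LB criterion (Lithium Cells), so the power-tool battery pack is Category LB.
No segregation rule bars Category TX with Category LB.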